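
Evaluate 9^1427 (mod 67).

Square-and-reduce mod 67: 9^1≡9, 9^2≡14, 9^4≡62, 9^8≡25, 9^16≡22, 9^32≡15, 9^64≡24, 9^128≡40, 9^256≡59, 9^512≡64, 9^1024≡9.
Since 1427 = 1 + 2 + 16 + 128 + 256 + 1024 in binary, 9^1427 ≡ 9·14·22·40·59·9 ≡ 25 (mod 67).

25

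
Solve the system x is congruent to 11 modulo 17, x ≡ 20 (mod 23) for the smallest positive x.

x ≡ 11 (mod 17) gives x ∈ {11, 28, 45, 62, 79, 96, 113, 130, …}.
The first of these with x mod 23 = 20 is 181.

181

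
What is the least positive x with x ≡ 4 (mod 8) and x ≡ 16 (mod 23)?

108

Since 23·7 ≡ 1 (mod 8), take x = 16 + 23·((4−16)·7 mod 8) = 16 + 23·4 = 108.
Check: 108 mod 8 = 4, 108 mod 23 = 16.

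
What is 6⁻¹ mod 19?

6·16 = 96 = 5·19 + 1, so 6⁻¹ ≡ 16 (mod 19).

16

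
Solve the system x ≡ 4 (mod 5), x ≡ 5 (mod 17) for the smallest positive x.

Since 17·3 ≡ 1 (mod 5), take x = 5 + 17·((4−5)·3 mod 5) = 5 + 17·2 = 39.
Check: 39 mod 5 = 4, 39 mod 17 = 5.

39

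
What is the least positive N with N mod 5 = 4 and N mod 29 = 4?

4

x ≡ 4 (mod 5) gives x ∈ {4}.
The first of these with x mod 29 = 4 is 4.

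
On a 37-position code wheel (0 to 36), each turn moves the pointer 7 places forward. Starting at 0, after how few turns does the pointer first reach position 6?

The inverse of 7 mod 37 is 16 (since 7·16 = 112 ≡ 1).
Multiplying both sides by 16: x ≡ 16·6 = 96 ≡ 22 (mod 37).

22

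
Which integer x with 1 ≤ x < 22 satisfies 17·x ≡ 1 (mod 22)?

13

22 = 1·17 + 5
17 = 3·5 + 2
5 = 2·2 + 1
2 = 2·1 + 0
Back-substituting gives 17·13 ≡ 1 (mod 22).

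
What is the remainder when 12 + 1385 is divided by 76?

1385 mod 76 = 17 (since 18·76 = 1368).
(12 + 17) mod 76 = 29.

29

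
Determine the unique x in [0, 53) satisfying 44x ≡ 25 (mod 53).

9

44⁻¹ ≡ 47 (mod 53) because 44·47 = 2068 = 39·53 + 1.
So x ≡ 47·25 = 1175 ≡ 9 (mod 53).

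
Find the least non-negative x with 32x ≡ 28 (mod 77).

49

The inverse of 32 mod 77 is 65 (since 32·65 = 2080 ≡ 1).
So x ≡ 65·28 = 1820 ≡ 49 (mod 77).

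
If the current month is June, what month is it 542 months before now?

542 − 45·12 = 2, so 542 ≡ 2 (mod 12).
June − 2 months → April.

April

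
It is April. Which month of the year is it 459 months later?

July

459 mod 12 = 3 (since 38·12 = 456).
April + 3 months → July.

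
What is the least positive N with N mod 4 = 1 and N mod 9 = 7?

Since 9·1 ≡ 1 (mod 4), take x = 7 + 9·((1−7)·1 mod 4) = 7 + 9·2 = 25.
Check: 25 mod 4 = 1, 25 mod 9 = 7.

25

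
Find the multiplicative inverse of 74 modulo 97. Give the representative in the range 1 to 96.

74·59 = 4366 = 45·97 + 1, so 74⁻¹ ≡ 59 (mod 97).

59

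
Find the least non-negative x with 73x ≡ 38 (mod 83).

46

73⁻¹ ≡ 58 (mod 83) because 73·58 = 4234 = 51·83 + 1.
Multiplying both sides by 58: x ≡ 58·38 = 2204 ≡ 46 (mod 83).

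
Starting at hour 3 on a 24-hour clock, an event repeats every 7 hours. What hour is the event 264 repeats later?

264·7 = 1848.
1848 = 77·24 + 0, so 1848 mod 24 = 0.
(3 + 0) mod 24 = 3.

3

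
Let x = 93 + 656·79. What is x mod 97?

656·79 = 51824.
51824 − 534·97 = 26, so 51824 ≡ 26 (mod 97).
(93 + 26) mod 97 = 22.

22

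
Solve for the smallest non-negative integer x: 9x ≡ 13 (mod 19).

12

The inverse of 9 mod 19 is 17 (since 9·17 = 153 ≡ 1).
So x ≡ 17·13 = 221 ≡ 12 (mod 19).
Check: 9·12 = 108 = 5·19 + 13.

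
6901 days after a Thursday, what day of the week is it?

Wednesday

6901 = 985·7 + 6, so 6901 mod 7 = 6.
Thursday + 6 days → Wednesday.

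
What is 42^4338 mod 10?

Powers of 2 mod 10 repeat with period 4: 2, 4, 8, 6.
4338 mod 4 = 2, so the last digit matches 2^2 = 4.

4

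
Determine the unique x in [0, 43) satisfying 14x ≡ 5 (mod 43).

28

The inverse of 14 mod 43 is 40 (since 14·40 = 560 ≡ 1).
Multiplying both sides by 40: x ≡ 40·5 = 200 ≡ 28 (mod 43).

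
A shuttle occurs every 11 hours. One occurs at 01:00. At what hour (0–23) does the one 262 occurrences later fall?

3

262·11 = 2882.
2882 mod 24 = 2 (since 120·24 = 2880).
(1 + 2) mod 24 = 3.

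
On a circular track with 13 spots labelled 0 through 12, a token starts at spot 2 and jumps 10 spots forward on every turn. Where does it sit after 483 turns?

483·10 = 4830.
Dividing 4830 by 13 gives quotient 371 and remainder 7.
(2 + 7) mod 13 = 9.

9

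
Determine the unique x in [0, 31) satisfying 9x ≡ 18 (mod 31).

The inverse of 9 mod 31 is 7 (since 9·7 = 63 ≡ 1).
Multiplying both sides by 7: x ≡ 7·18 = 126 ≡ 2 (mod 31).
Check: 9·2 = 18 = 0·31 + 18.

2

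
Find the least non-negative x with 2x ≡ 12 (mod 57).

2⁻¹ ≡ 29 (mod 57) because 2·29 = 58 = 1·57 + 1.
Multiplying both sides by 29: x ≡ 29·12 = 348 ≡ 6 (mod 57).

6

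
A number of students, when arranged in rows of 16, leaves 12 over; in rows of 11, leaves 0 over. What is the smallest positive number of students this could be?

44

x ≡ 0 (mod 11) gives x ∈ {0, 11, 22, 33, 44}.
The first of these with x mod 16 = 12 is 44.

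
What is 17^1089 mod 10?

7

Powers of 7 mod 10 repeat with period 4: 7, 9, 3, 1.
1089 leaves remainder 1 on division by 4, so 17^1089 ends in 7.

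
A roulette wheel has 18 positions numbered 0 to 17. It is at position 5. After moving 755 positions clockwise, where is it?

4

755 = 41·18 + 17, so 755 mod 18 = 17.
(5 + 17) mod 18 = 4.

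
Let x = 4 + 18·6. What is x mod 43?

26

18·6 = 108.
Dividing 108 by 43 gives quotient 2 and remainder 22.
(4 + 22) mod 43 = 26.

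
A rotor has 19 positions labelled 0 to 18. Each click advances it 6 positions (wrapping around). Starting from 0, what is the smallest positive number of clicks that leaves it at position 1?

16

19 = 3·6 + 1
6 = 6·1 + 0
Back-substituting gives 6·16 ≡ 1 (mod 19).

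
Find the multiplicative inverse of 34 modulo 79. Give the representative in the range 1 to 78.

34·7 = 238 = 3·79 + 1, so 34⁻¹ ≡ 7 (mod 79).

7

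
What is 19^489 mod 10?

Last digits of 9^n: 9, 1 (period 2).
489 leaves remainder 1 on division by 2, so 19^489 ends in 9.

9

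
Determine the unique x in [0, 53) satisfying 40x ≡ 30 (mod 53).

The inverse of 40 mod 53 is 4 (since 40·4 = 160 ≡ 1).
Multiplying both sides by 4: x ≡ 4·30 = 120 ≡ 14 (mod 53).
Check: 40·14 = 560 = 10·53 + 30.

14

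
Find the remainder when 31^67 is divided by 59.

By repeated squaring mod 59: 31^1≡31, 31^2≡17, 31^4≡53, 31^8≡36, 31^16≡57, 31^32≡4, 31^64≡16.
Since 67 = 1 + 2 + 64 in binary, 31^67 ≡ 31·17·16 ≡ 54 (mod 59).

54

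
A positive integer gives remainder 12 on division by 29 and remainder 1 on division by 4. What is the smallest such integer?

41

x ≡ 1 (mod 4) gives x ∈ {1, 5, 9, 13, 17, 21, 25, 29, …}.
The first of these with x mod 29 = 12 is 41.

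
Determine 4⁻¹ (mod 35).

9

35 = 8·4 + 3
4 = 1·3 + 1
3 = 3·1 + 0
Back-substituting gives 4·9 ≡ 1 (mod 35).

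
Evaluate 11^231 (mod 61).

50

By repeated squaring mod 61: 11^1≡11, 11^2≡60, 11^4≡1, 11^8≡1, 11^16≡1, 11^32≡1, 11^64≡1, 11^128≡1.
Since 231 = 1 + 2 + 4 + 32 + 64 + 128 in binary, 11^231 ≡ 11·60·1·1·1·1 ≡ 50 (mod 61).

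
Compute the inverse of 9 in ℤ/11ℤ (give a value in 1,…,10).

9·5 = 45 = 4·11 + 1, so 9⁻¹ ≡ 5 (mod 11).

5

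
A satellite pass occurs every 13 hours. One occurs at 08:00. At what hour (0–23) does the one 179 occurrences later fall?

179·13 = 2327.
2327 = 96·24 + 23, so 2327 mod 24 = 23.
(8 + 23) mod 24 = 7.

7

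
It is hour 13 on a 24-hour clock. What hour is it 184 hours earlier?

184 = 7·24 + 16, so 184 mod 24 = 16.
(13 − 16) mod 24 = 21.

21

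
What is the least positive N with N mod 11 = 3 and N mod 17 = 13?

Since 17·2 ≡ 1 (mod 11), take x = 13 + 17·((3−13)·2 mod 11) = 13 + 17·2 = 47.
Check: 47 mod 11 = 3, 47 mod 17 = 13.

47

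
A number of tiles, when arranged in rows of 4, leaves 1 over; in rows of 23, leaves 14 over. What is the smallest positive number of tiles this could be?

37

x ≡ 1 (mod 4) gives x ∈ {1, 5, 9, 13, 17, 21, 25, 29, …}.
The first of these with x mod 23 = 14 is 37.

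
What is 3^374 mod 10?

9

Last digits of 3^n: 3, 9, 7, 1 (period 4).
374 mod 4 = 2, so the last digit matches 3^2 = 9.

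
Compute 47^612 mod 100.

Successive squares of 47 mod 100: 47^1≡47, 47^2≡9, 47^4≡81, 47^8≡61, 47^16≡21, 47^32≡41, 47^64≡81, 47^128≡61, 47^256≡21, 47^512≡41.
612 = 4 + 32 + 64 + 512, so 47^612 ≡ 81·41·81·41 ≡ 41 (mod 100).

41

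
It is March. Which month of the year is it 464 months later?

464 − 38·12 = 8, so 464 ≡ 8 (mod 12).
March + 8 months → November.

November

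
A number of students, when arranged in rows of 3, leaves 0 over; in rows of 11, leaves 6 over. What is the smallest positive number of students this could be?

6

x ≡ 0 (mod 3) gives x ∈ {0, 3, 6}.
The first of these with x mod 11 = 6 is 6.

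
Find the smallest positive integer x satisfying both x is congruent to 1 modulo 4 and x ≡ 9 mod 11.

9

Since 11·3 ≡ 1 (mod 4), take x = 9 + 11·((1−9)·3 mod 4) = 9 + 11·0 = 9.
Check: 9 mod 4 = 1, 9 mod 11 = 9.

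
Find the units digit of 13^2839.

Last digits of 3^n: 3, 9, 7, 1 (period 4).
2839 mod 4 = 3, so the last digit matches 3^3 = 7.

7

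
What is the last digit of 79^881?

9

Last digits of 9^n: 9, 1 (period 2).
881 mod 2 = 1, so the last digit matches 9^1 = 9.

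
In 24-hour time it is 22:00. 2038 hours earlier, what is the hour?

Dividing 2038 by 24 gives quotient 84 and remainder 22.
(22 − 22) mod 24 = 0.

0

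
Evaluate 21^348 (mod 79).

Square-and-reduce mod 79: 21^1≡21, 21^2≡46, 21^4≡62, 21^8≡52, 21^16≡18, 21^32≡8, 21^64≡64, 21^128≡67, 21^256≡65.
348 = 4 + 8 + 16 + 64 + 256, so 21^348 ≡ 62·52·18·64·65 ≡ 22 (mod 79).

22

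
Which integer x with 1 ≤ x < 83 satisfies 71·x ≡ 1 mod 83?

76

71·76 = 5396 = 65·83 + 1, so 71⁻¹ ≡ 76 (mod 83).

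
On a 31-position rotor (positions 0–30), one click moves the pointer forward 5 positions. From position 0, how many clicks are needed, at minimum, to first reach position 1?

31 = 6·5 + 1
5 = 5·1 + 0
Back-substituting gives 5·25 ≡ 1 (mod 31).

25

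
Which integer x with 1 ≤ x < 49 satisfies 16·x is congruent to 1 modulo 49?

46

16·46 = 736 = 15·49 + 1, so 16⁻¹ ≡ 46 (mod 49).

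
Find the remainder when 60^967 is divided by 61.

Successive squares of 60 mod 61: 60^1≡60, 60^2≡1, 60^4≡1, 60^8≡1, 60^16≡1, 60^32≡1, 60^64≡1, 60^128≡1, 60^256≡1, 60^512≡1.
967 = 1 + 2 + 4 + 64 + 128 + 256 + 512, so 60^967 ≡ 60·1·1·1·1·1·1 ≡ 60 (mod 61).

60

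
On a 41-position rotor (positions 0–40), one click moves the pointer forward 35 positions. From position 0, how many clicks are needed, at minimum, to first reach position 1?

34

41 = 1·35 + 6
35 = 5·6 + 5
6 = 1·5 + 1
5 = 5·1 + 0
Back-substituting gives 35·34 ≡ 1 (mod 41).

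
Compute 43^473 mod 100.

43

By repeated squaring mod 100: 43^1≡43, 43^2≡49, 43^4≡1, 43^8≡1, 43^16≡1, 43^32≡1, 43^64≡1, 43^128≡1, 43^256≡1.
Since 473 = 1 + 8 + 16 + 64 + 128 + 256 in binary, 43^473 ≡ 43·1·1·1·1·1 ≡ 43 (mod 100).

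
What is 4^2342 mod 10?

6

Powers of 4 mod 10 repeat with period 2: 4, 6.
2342 mod 2 = 0, so the last digit matches 4^2 = 6.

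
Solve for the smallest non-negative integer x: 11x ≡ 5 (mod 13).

4

The inverse of 11 mod 13 is 6 (since 11·6 = 66 ≡ 1).
Multiplying both sides by 6: x ≡ 6·5 = 30 ≡ 4 (mod 13).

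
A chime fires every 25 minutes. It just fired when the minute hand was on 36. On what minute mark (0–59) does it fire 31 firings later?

31·25 = 775.
775 mod 60 = 55 (since 12·60 = 720).
(36 + 55) mod 60 = 31.

31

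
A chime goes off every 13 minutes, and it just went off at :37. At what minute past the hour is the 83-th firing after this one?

83·13 = 1079.
1079 = 17·60 + 59, so 1079 mod 60 = 59.
(37 + 59) mod 60 = 36.

36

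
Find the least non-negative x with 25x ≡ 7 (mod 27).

10

The inverse of 25 mod 27 is 13 (since 25·13 = 325 ≡ 1).
Multiplying both sides by 13: x ≡ 13·7 = 91 ≡ 10 (mod 27).
Check: 25·10 = 250 = 9·27 + 7.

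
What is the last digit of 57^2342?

Powers of 7 mod 10 repeat with period 4: 7, 9, 3, 1.
2342 mod 4 = 2, so the last digit matches 7^2 = 9.

9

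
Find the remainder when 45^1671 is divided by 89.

Square-and-reduce mod 89: 45^1≡45, 45^2≡67, 45^4≡39, 45^8≡8, 45^16≡64, 45^32≡2, 45^64≡4, 45^128≡16, 45^256≡78, 45^512≡32, 45^1024≡45.
1671 = 1 + 2 + 4 + 128 + 512 + 1024, so 45^1671 ≡ 45·67·39·16·32·45 ≡ 2 (mod 89).

2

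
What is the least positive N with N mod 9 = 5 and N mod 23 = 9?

32

x ≡ 5 (mod 9) gives x ∈ {5, 14, 23, 32}.
The first of these with x mod 23 = 9 is 32.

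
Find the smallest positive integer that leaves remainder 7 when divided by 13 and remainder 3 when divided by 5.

33

Since 5·8 ≡ 1 (mod 13), take x = 3 + 5·((7−3)·8 mod 13) = 3 + 5·6 = 33.
Check: 33 mod 13 = 7, 33 mod 5 = 3.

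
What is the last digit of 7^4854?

9

The units digit of 7^n cycles with period 4: 7, 9, 3, 1, …
4854 mod 4 = 2, so the last digit matches 7^2 = 9.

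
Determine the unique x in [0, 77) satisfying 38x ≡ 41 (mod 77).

72

The inverse of 38 mod 77 is 75 (since 38·75 = 2850 ≡ 1).
Multiplying both sides by 75: x ≡ 75·41 = 3075 ≡ 72 (mod 77).
Check: 38·72 = 2736 = 35·77 + 41.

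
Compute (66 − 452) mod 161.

452 mod 161 = 130 (since 2·161 = 322).
(66 − 130) mod 161 = 97.

97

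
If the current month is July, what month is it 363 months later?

363 mod 12 = 3 (since 30·12 = 360).
July + 3 months → October.

October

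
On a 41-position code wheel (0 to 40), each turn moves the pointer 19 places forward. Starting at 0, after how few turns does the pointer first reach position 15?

19⁻¹ ≡ 13 (mod 41) because 19·13 = 247 = 6·41 + 1.
Multiplying both sides by 13: x ≡ 13·15 = 195 ≡ 31 (mod 41).

31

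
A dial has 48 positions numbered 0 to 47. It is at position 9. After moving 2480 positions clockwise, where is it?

41

2480 − 51·48 = 32, so 2480 ≡ 32 (mod 48).
(9 + 32) mod 48 = 41.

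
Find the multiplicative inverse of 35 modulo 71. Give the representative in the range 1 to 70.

69

35·69 = 2415 = 34·71 + 1, so 35⁻¹ ≡ 69 (mod 71).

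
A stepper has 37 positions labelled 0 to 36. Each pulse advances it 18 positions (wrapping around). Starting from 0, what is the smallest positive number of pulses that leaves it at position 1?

35

18·35 = 630 = 17·37 + 1, so 18⁻¹ ≡ 35 (mod 37).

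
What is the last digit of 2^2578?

4

The units digit of 2^n cycles with period 4: 2, 4, 8, 6, …
2578 mod 4 = 2, so the last digit matches 2^2 = 4.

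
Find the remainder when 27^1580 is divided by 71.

20

Square-and-reduce mod 71: 27^1≡27, 27^2≡19, 27^4≡6, 27^8≡36, 27^16≡18, 27^32≡40, 27^64≡38, 27^128≡24, 27^256≡8, 27^512≡64, 27^1024≡49.
1580 = 4 + 8 + 32 + 512 + 1024, so 27^1580 ≡ 6·36·40·64·49 ≡ 20 (mod 71).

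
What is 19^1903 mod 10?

The units digit of 19^n cycles with period 2: 9, 1, …
1903 leaves remainder 1 on division by 2, so 19^1903 ends in 9.

9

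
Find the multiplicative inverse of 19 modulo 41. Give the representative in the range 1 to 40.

13

19·13 = 247 = 6·41 + 1, so 19⁻¹ ≡ 13 (mod 41).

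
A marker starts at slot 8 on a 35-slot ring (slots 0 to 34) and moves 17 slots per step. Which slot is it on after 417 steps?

27

417·17 = 7089.
7089 mod 35 = 19 (since 202·35 = 7070).
(8 + 19) mod 35 = 27.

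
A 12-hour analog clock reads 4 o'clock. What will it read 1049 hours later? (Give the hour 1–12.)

1049 = 87·12 + 5, so 1049 mod 12 = 5.
4 + 5 → 9 on a 12-hour dial.

9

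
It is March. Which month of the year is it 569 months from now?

August

569 mod 12 = 5 (since 47·12 = 564).
March + 5 months → August.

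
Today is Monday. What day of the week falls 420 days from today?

Monday

420 = 60·7 + 0, so 420 mod 7 = 0.
Monday + 0 days → Monday.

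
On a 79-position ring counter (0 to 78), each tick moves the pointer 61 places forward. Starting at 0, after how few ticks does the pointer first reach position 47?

72

61⁻¹ ≡ 57 (mod 79) because 61·57 = 3477 = 44·79 + 1.
So x ≡ 57·47 = 2679 ≡ 72 (mod 79).
Check: 61·72 = 4392 = 55·79 + 47.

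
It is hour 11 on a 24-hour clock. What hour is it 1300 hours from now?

1300 mod 24 = 4 (since 54·24 = 1296).
(11 + 4) mod 24 = 15.

15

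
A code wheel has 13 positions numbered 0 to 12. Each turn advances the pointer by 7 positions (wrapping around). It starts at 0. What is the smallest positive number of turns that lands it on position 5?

10

7⁻¹ ≡ 2 (mod 13) because 7·2 = 14 = 1·13 + 1.
Multiplying both sides by 2: x ≡ 2·5 = 10 ≡ 10 (mod 13).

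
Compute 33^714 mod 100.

29

By repeated squaring mod 100: 33^1≡33, 33^2≡89, 33^4≡21, 33^8≡41, 33^16≡81, 33^32≡61, 33^64≡21, 33^128≡41, 33^256≡81, 33^512≡61.
Since 714 = 2 + 8 + 64 + 128 + 512 in binary, 33^714 ≡ 89·41·21·41·61 ≡ 29 (mod 100).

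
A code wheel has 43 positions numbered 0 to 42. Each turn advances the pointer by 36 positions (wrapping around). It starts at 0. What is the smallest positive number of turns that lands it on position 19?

The inverse of 36 mod 43 is 6 (since 36·6 = 216 ≡ 1).
Multiplying both sides by 6: x ≡ 6·19 = 114 ≡ 28 (mod 43).
Check: 36·28 = 1008 = 23·43 + 19.

28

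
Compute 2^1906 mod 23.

8

By repeated squaring mod 23: 2^1≡2, 2^2≡4, 2^4≡16, 2^8≡3, 2^16≡9, 2^32≡12, 2^64≡6, 2^128≡13, 2^256≡8, 2^512≡18, 2^1024≡2.
Since 1906 = 2 + 16 + 32 + 64 + 256 + 512 + 1024 in binary, 2^1906 ≡ 4·9·12·6·8·18·2 ≡ 8 (mod 23).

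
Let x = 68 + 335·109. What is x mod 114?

335·109 = 36515.
Dividing 36515 by 114 gives quotient 320 and remainder 35.
(68 + 35) mod 114 = 103.

103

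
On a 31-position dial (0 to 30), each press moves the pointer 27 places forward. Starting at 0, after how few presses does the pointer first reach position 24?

25

The inverse of 27 mod 31 is 23 (since 27·23 = 621 ≡ 1).
So x ≡ 23·24 = 552 ≡ 25 (mod 31).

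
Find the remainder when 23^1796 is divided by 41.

18

By repeated squaring mod 41: 23^1≡23, 23^2≡37, 23^4≡16, 23^8≡10, 23^16≡18, 23^32≡37, 23^64≡16, 23^128≡10, 23^256≡18, 23^512≡37, 23^1024≡16.
1796 = 4 + 256 + 512 + 1024, so 23^1796 ≡ 16·18·37·16 ≡ 18 (mod 41).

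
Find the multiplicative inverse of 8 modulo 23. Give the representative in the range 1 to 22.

23 = 2·8 + 7
8 = 1·7 + 1
7 = 7·1 + 0
Back-substituting gives 8·3 ≡ 1 (mod 23).

3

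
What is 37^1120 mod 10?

1

The units digit of 37^n cycles with period 4: 7, 9, 3, 1, …
1120 leaves remainder 0 on division by 4, so 37^1120 ends in 1.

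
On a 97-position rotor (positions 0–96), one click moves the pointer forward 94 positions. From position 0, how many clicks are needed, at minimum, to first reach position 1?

32

94·32 = 3008 = 31·97 + 1, so 94⁻¹ ≡ 32 (mod 97).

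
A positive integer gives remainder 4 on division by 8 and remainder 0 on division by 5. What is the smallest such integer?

20

x ≡ 0 (mod 5) gives x ∈ {0, 5, 10, 15, 20}.
The first of these with x mod 8 = 4 is 20.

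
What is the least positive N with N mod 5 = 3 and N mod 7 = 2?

x ≡ 3 (mod 5) gives x ∈ {3, 8, 13, 18, 23}.
The first of these with x mod 7 = 2 is 23.

23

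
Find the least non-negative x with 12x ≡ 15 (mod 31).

9

12⁻¹ ≡ 13 (mod 31) because 12·13 = 156 = 5·31 + 1.
Multiplying both sides by 13: x ≡ 13·15 = 195 ≡ 9 (mod 31).
Check: 12·9 = 108 = 3·31 + 15.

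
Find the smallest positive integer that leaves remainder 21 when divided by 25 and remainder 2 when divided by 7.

121

x ≡ 2 (mod 7) gives x ∈ {2, 9, 16, 23, 30, 37, 44, 51, …}.
The first of these with x mod 25 = 21 is 121.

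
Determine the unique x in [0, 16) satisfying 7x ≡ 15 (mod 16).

9

The inverse of 7 mod 16 is 7 (since 7·7 = 49 ≡ 1).
So x ≡ 7·15 = 105 ≡ 9 (mod 16).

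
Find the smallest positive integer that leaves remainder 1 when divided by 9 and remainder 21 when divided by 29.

x ≡ 1 (mod 9) gives x ∈ {1, 10, 19, 28, 37, 46, 55, 64, …}.
The first of these with x mod 29 = 21 is 253.

253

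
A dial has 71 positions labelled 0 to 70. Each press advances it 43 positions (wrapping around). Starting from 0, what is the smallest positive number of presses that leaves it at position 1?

38

71 = 1·43 + 28
43 = 1·28 + 15
28 = 1·15 + 13
15 = 1·13 + 2
13 = 6·2 + 1
2 = 2·1 + 0
Back-substituting gives 43·38 ≡ 1 (mod 71).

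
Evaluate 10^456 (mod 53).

10

By repeated squaring mod 53: 10^1≡10, 10^2≡47, 10^4≡36, 10^8≡24, 10^16≡46, 10^32≡49, 10^64≡16, 10^128≡44, 10^256≡28.
456 = 8 + 64 + 128 + 256, so 10^456 ≡ 24·16·44·28 ≡ 10 (mod 53).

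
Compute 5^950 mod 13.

Successive squares of 5 mod 13: 5^1≡5, 5^2≡12, 5^4≡1, 5^8≡1, 5^16≡1, 5^32≡1, 5^64≡1, 5^128≡1, 5^256≡1, 5^512≡1.
Since 950 = 2 + 4 + 16 + 32 + 128 + 256 + 512 in binary, 5^950 ≡ 12·1·1·1·1·1·1 ≡ 12 (mod 13).

12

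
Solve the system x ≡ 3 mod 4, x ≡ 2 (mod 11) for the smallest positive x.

35

x ≡ 3 (mod 4) gives x ∈ {3, 7, 11, 15, 19, 23, 27, 31, …}.
The first of these with x mod 11 = 2 is 35.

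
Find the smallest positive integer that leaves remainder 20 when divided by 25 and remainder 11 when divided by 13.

245

x ≡ 11 (mod 13) gives x ∈ {11, 24, 37, 50, 63, 76, 89, 102, …}.
The first of these with x mod 25 = 20 is 245.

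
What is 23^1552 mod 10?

Last digits of 3^n: 3, 9, 7, 1 (period 4).
1552 leaves remainder 0 on division by 4, so 23^1552 ends in 1.

1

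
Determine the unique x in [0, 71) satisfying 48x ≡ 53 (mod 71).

48⁻¹ ≡ 37 (mod 71) because 48·37 = 1776 = 25·71 + 1.
So x ≡ 37·53 = 1961 ≡ 44 (mod 71).

44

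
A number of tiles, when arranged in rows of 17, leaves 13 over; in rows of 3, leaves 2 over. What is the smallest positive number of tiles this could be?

x ≡ 2 (mod 3) gives x ∈ {2, 5, 8, 11, 14, 17, 20, 23, …}.
The first of these with x mod 17 = 13 is 47.

47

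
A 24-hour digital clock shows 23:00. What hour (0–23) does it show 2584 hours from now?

15

2584 mod 24 = 16 (since 107·24 = 2568).
(23 + 16) mod 24 = 15.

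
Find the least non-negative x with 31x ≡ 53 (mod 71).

The inverse of 31 mod 71 is 55 (since 31·55 = 1705 ≡ 1).
Multiplying both sides by 55: x ≡ 55·53 = 2915 ≡ 4 (mod 71).
Check: 31·4 = 124 = 1·71 + 53.

4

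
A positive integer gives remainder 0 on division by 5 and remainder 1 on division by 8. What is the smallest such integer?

x ≡ 0 (mod 5) gives x ∈ {0, 5, 10, 15, 20, 25}.
The first of these with x mod 8 = 1 is 25.

25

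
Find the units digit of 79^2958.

Powers of 9 mod 10 repeat with period 2: 9, 1.
2958 mod 2 = 0, so the last digit matches 9^2 = 1.

1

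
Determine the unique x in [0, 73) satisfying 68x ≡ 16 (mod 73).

68⁻¹ ≡ 29 (mod 73) because 68·29 = 1972 = 27·73 + 1.
Multiplying both sides by 29: x ≡ 29·16 = 464 ≡ 26 (mod 73).

26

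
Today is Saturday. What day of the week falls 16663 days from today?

16663 mod 7 = 3 (since 2380·7 = 16660).
Saturday + 3 days → Tuesday.

Tuesday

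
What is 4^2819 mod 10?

4

The units digit of 4^n cycles with period 2: 4, 6, …
2819 leaves remainder 1 on division by 2, so 4^2819 ends in 4.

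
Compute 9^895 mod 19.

6

Successive squares of 9 mod 19: 9^1≡9, 9^2≡5, 9^4≡6, 9^8≡17, 9^16≡4, 9^32≡16, 9^64≡9, 9^128≡5, 9^256≡6, 9^512≡17.
Since 895 = 1 + 2 + 4 + 8 + 16 + 32 + 64 + 256 + 512 in binary, 9^895 ≡ 9·5·6·17·4·16·9·6·17 ≡ 6 (mod 19).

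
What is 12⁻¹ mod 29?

29 = 2·12 + 5
12 = 2·5 + 2
5 = 2·2 + 1
2 = 2·1 + 0
Back-substituting gives 12·17 ≡ 1 (mod 29).

17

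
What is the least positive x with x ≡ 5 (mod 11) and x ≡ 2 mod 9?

38

Since 9·5 ≡ 1 (mod 11), take x = 2 + 9·((5−2)·5 mod 11) = 2 + 9·4 = 38.
Check: 38 mod 11 = 5, 38 mod 9 = 2.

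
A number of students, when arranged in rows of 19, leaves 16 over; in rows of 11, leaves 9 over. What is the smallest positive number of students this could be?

130

x ≡ 9 (mod 11) gives x ∈ {9, 20, 31, 42, 53, 64, 75, 86, …}.
The first of these with x mod 19 = 16 is 130.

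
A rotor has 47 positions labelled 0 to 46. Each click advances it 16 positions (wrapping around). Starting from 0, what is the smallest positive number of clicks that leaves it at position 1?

47 = 2·16 + 15
16 = 1·15 + 1
15 = 15·1 + 0
Back-substituting gives 16·3 ≡ 1 (mod 47).

3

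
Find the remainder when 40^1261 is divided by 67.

22

Successive squares of 40 mod 67: 40^1≡40, 40^2≡59, 40^4≡64, 40^8≡9, 40^16≡14, 40^32≡62, 40^64≡25, 40^128≡22, 40^256≡15, 40^512≡24, 40^1024≡40.
Since 1261 = 1 + 4 + 8 + 32 + 64 + 128 + 1024 in binary, 40^1261 ≡ 40·64·9·62·25·22·40 ≡ 22 (mod 67).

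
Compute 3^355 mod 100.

By repeated squaring mod 100: 3^1≡3, 3^2≡9, 3^4≡81, 3^8≡61, 3^16≡21, 3^32≡41, 3^64≡81, 3^128≡61, 3^256≡21.
Since 355 = 1 + 2 + 32 + 64 + 256 in binary, 3^355 ≡ 3·9·41·81·21 ≡ 7 (mod 100).

7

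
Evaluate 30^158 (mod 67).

29

Successive squares of 30 mod 67: 30^1≡30, 30^2≡29, 30^4≡37, 30^8≡29, 30^16≡37, 30^32≡29, 30^64≡37, 30^128≡29.
158 = 2 + 4 + 8 + 16 + 128, so 30^158 ≡ 29·37·29·37·29 ≡ 29 (mod 67).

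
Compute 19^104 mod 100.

By repeated squaring mod 100: 19^1≡19, 19^2≡61, 19^4≡21, 19^8≡41, 19^16≡81, 19^32≡61, 19^64≡21.
Since 104 = 8 + 32 + 64 in binary, 19^104 ≡ 41·61·21 ≡ 21 (mod 100).

21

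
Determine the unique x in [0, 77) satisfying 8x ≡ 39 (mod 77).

8⁻¹ ≡ 29 (mod 77) because 8·29 = 232 = 3·77 + 1.
Multiplying both sides by 29: x ≡ 29·39 = 1131 ≡ 53 (mod 77).
Check: 8·53 = 424 = 5·77 + 39.

53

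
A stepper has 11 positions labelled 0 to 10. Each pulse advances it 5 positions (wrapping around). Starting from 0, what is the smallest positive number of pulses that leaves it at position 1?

11 = 2·5 + 1
5 = 5·1 + 0
Back-substituting gives 5·9 ≡ 1 (mod 11).

9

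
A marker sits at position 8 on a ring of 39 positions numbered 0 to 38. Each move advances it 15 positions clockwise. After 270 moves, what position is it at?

2

270·15 = 4050.
4050 − 103·39 = 33, so 4050 ≡ 33 (mod 39).
(8 + 33) mod 39 = 2.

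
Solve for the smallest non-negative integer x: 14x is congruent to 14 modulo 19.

The inverse of 14 mod 19 is 15 (since 14·15 = 210 ≡ 1).
Multiplying both sides by 15: x ≡ 15·14 = 210 ≡ 1 (mod 19).

1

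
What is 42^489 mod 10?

Last digits of 2^n: 2, 4, 8, 6 (period 4).
489 leaves remainder 1 on division by 4, so 42^489 ends in 2.

2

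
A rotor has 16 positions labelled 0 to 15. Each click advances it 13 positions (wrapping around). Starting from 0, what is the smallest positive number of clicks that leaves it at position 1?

13·5 = 65 = 4·16 + 1, so 13⁻¹ ≡ 5 (mod 16).

5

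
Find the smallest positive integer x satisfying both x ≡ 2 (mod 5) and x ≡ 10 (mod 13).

Since 13·2 ≡ 1 (mod 5), take x = 10 + 13·((2−10)·2 mod 5) = 10 + 13·4 = 62.
Check: 62 mod 5 = 2, 62 mod 13 = 10.

62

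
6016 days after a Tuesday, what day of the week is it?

Friday

6016 = 859·7 + 3, so 6016 mod 7 = 3.
Tuesday + 3 days → Friday.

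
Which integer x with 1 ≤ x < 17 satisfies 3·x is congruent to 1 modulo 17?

6

17 = 5·3 + 2
3 = 1·2 + 1
2 = 2·1 + 0
Back-substituting gives 3·6 ≡ 1 (mod 17).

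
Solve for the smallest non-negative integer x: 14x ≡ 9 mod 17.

14⁻¹ ≡ 11 (mod 17) because 14·11 = 154 = 9·17 + 1.
Multiplying both sides by 11: x ≡ 11·9 = 99 ≡ 14 (mod 17).
Check: 14·14 = 196 = 11·17 + 9.

14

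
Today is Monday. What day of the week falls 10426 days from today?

Dividing 10426 by 7 gives quotient 1489 and remainder 3.
Monday + 3 days → Thursday.

Thursday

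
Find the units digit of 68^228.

6

Last digits of 8^n: 8, 4, 2, 6 (period 4).
228 mod 4 = 0, so the last digit matches 8^4 = 6.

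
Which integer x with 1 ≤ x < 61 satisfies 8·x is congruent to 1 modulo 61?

61 = 7·8 + 5
8 = 1·5 + 3
5 = 1·3 + 2
3 = 1·2 + 1
2 = 2·1 + 0
Back-substituting gives 8·23 ≡ 1 (mod 61).

23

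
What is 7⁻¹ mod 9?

9 = 1·7 + 2
7 = 3·2 + 1
2 = 2·1 + 0
Back-substituting gives 7·4 ≡ 1 (mod 9).

4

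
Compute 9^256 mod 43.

Successive squares of 9 mod 43: 9^1≡9, 9^2≡38, 9^4≡25, 9^8≡23, 9^16≡13, 9^32≡40, 9^64≡9, 9^128≡38, 9^256≡25.
Since 256 = 256 in binary, 9^256 ≡ 25 ≡ 25 (mod 43).

25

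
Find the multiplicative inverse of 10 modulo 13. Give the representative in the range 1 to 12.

10·4 = 40 = 3·13 + 1, so 10⁻¹ ≡ 4 (mod 13).

4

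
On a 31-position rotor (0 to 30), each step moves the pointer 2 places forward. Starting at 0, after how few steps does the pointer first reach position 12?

6

2⁻¹ ≡ 16 (mod 31) because 2·16 = 32 = 1·31 + 1.
Multiplying both sides by 16: x ≡ 16·12 = 192 ≡ 6 (mod 31).
Check: 2·6 = 12 = 0·31 + 12.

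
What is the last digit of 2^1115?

The units digit of 2^n cycles with period 4: 2, 4, 8, 6, …
1115 mod 4 = 3, so the last digit matches 2^3 = 8.

8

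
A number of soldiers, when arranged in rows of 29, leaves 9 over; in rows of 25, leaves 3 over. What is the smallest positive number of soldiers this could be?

x ≡ 3 (mod 25) gives x ∈ {3, 28, 53, 78, 103, 128, 153, 178, …}.
The first of these with x mod 29 = 9 is 328.

328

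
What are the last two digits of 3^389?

Successive squares of 3 mod 100: 3^1≡3, 3^2≡9, 3^4≡81, 3^8≡61, 3^16≡21, 3^32≡41, 3^64≡81, 3^128≡61, 3^256≡21.
Since 389 = 1 + 4 + 128 + 256 in binary, 3^389 ≡ 3·81·61·21 ≡ 83 (mod 100).

83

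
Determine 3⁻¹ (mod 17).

6

17 = 5·3 + 2
3 = 1·2 + 1
2 = 2·1 + 0
Back-substituting gives 3·6 ≡ 1 (mod 17).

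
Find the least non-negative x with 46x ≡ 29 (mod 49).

46⁻¹ ≡ 16 (mod 49) because 46·16 = 736 = 15·49 + 1.
So x ≡ 16·29 = 464 ≡ 23 (mod 49).
Check: 46·23 = 1058 = 21·49 + 29.

23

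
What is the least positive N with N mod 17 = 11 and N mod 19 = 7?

x ≡ 11 (mod 17) gives x ∈ {11, 28, 45}.
The first of these with x mod 19 = 7 is 45.

45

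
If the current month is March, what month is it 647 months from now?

February

647 − 53·12 = 11, so 647 ≡ 11 (mod 12).
March + 11 months → February.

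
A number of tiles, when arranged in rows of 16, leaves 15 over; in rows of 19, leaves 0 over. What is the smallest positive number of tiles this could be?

95

Since 19·11 ≡ 1 (mod 16), take x = 0 + 19·((15−0)·11 mod 16) = 0 + 19·5 = 95.
Check: 95 mod 16 = 15, 95 mod 19 = 0.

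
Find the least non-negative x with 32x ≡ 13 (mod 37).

27

32⁻¹ ≡ 22 (mod 37) because 32·22 = 704 = 19·37 + 1.
Multiplying both sides by 22: x ≡ 22·13 = 286 ≡ 27 (mod 37).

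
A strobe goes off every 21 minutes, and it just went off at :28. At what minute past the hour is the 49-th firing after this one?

49·21 = 1029.
1029 mod 60 = 9 (since 17·60 = 1020).
(28 + 9) mod 60 = 37.

37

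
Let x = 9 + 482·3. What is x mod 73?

68

482·3 = 1446.
1446 mod 73 = 59 (since 19·73 = 1387).
(9 + 59) mod 73 = 68.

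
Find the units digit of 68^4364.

Powers of 8 mod 10 repeat with period 4: 8, 4, 2, 6.
4364 leaves remainder 0 on division by 4, so 68^4364 ends in 6.

6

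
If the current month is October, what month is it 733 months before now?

September

Dividing 733 by 12 gives quotient 61 and remainder 1.
October − 1 month → September.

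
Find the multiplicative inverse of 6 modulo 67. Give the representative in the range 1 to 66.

56

67 = 11·6 + 1
6 = 6·1 + 0
Back-substituting gives 6·56 ≡ 1 (mod 67).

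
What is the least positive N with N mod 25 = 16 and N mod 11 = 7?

Since 11·16 ≡ 1 (mod 25), take x = 7 + 11·((16−7)·16 mod 25) = 7 + 11·19 = 216.
Check: 216 mod 25 = 16, 216 mod 11 = 7.

216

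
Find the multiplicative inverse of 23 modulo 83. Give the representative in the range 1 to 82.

83 = 3·23 + 14
23 = 1·14 + 9
14 = 1·9 + 5
9 = 1·5 + 4
5 = 1·4 + 1
4 = 4·1 + 0
Back-substituting gives 23·65 ≡ 1 (mod 83).

65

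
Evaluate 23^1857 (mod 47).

30

Square-and-reduce mod 47: 23^1≡23, 23^2≡12, 23^4≡3, 23^8≡9, 23^16≡34, 23^32≡28, 23^64≡32, 23^128≡37, 23^256≡6, 23^512≡36, 23^1024≡27.
1857 = 1 + 64 + 256 + 512 + 1024, so 23^1857 ≡ 23·32·6·36·27 ≡ 30 (mod 47).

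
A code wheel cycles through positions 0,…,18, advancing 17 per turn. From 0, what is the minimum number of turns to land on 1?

9

The inverse of 17 mod 19 is 9 (since 17·9 = 153 ≡ 1).
Multiplying both sides by 9: x ≡ 9·1 = 9 ≡ 9 (mod 19).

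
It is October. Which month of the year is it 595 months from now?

Dividing 595 by 12 gives quotient 49 and remainder 7.
October + 7 months → May.

May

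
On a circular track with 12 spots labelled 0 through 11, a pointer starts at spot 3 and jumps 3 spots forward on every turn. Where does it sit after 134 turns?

134·3 = 402.
402 mod 12 = 6 (since 33·12 = 396).
(3 + 6) mod 12 = 9.

9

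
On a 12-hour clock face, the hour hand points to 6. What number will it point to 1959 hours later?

9

1959 − 163·12 = 3, so 1959 ≡ 3 (mod 12).
6 + 3 → 9 on a 12-hour dial.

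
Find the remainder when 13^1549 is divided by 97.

Square-and-reduce mod 97: 13^1≡13, 13^2≡72, 13^4≡43, 13^8≡6, 13^16≡36, 13^32≡35, 13^64≡61, 13^128≡35, 13^256≡61, 13^512≡35, 13^1024≡61.
1549 = 1 + 4 + 8 + 512 + 1024, so 13^1549 ≡ 13·43·6·35·61 ≡ 56 (mod 97).

56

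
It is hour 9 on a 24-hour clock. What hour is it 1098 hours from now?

3

1098 = 45·24 + 18, so 1098 mod 24 = 18.
(9 + 18) mod 24 = 3.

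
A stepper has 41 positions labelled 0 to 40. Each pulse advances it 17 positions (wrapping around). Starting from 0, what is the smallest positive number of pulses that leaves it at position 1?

17·29 = 493 = 12·41 + 1, so 17⁻¹ ≡ 29 (mod 41).

29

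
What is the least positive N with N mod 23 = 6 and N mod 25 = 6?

6

x ≡ 6 (mod 23) gives x ∈ {6}.
The first of these with x mod 25 = 6 is 6.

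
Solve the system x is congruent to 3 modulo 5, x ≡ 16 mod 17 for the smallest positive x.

x ≡ 3 (mod 5) gives x ∈ {3, 8, 13, 18, 23, 28, 33}.
The first of these with x mod 17 = 16 is 33.

33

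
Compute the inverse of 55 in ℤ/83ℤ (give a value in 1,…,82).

83 = 1·55 + 28
55 = 1·28 + 27
28 = 1·27 + 1
27 = 27·1 + 0
Back-substituting gives 55·80 ≡ 1 (mod 83).

80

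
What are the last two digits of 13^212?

By repeated squaring mod 100: 13^1≡13, 13^2≡69, 13^4≡61, 13^8≡21, 13^16≡41, 13^32≡81, 13^64≡61, 13^128≡21.
212 = 4 + 16 + 64 + 128, so 13^212 ≡ 61·41·61·21 ≡ 81 (mod 100).

81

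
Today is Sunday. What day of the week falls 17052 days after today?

17052 = 2436·7 + 0, so 17052 mod 7 = 0.
Sunday + 0 days → Sunday.

Sunday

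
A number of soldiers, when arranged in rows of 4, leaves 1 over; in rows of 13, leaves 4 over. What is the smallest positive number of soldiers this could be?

x ≡ 1 (mod 4) gives x ∈ {1, 5, 9, 13, 17}.
The first of these with x mod 13 = 4 is 17.

17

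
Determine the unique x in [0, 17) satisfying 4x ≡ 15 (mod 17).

8

4⁻¹ ≡ 13 (mod 17) because 4·13 = 52 = 3·17 + 1.
Multiplying both sides by 13: x ≡ 13·15 = 195 ≡ 8 (mod 17).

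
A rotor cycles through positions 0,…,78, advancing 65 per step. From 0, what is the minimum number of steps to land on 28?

65⁻¹ ≡ 62 (mod 79) because 65·62 = 4030 = 51·79 + 1.
So x ≡ 62·28 = 1736 ≡ 77 (mod 79).

77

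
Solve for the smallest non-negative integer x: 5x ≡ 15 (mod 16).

The inverse of 5 mod 16 is 13 (since 5·13 = 65 ≡ 1).
So x ≡ 13·15 = 195 ≡ 3 (mod 16).
Check: 5·3 = 15 = 0·16 + 15.

3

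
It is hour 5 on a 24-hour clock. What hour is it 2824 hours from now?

21

Dividing 2824 by 24 gives quotient 117 and remainder 16.
(5 + 16) mod 24 = 21.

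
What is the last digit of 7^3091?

3

Last digits of 7^n: 7, 9, 3, 1 (period 4).
3091 mod 4 = 3, so the last digit matches 7^3 = 3.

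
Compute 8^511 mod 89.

16

By repeated squaring mod 89: 8^1≡8, 8^2≡64, 8^4≡2, 8^8≡4, 8^16≡16, 8^32≡78, 8^64≡32, 8^128≡45, 8^256≡67.
Since 511 = 1 + 2 + 4 + 8 + 16 + 32 + 64 + 128 + 256 in binary, 8^511 ≡ 8·64·2·4·16·78·32·45·67 ≡ 16 (mod 89).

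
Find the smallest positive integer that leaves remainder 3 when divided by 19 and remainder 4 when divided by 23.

x ≡ 3 (mod 19) gives x ∈ {3, 22, 41, 60, 79, 98, 117, 136, …}.
The first of these with x mod 23 = 4 is 326.

326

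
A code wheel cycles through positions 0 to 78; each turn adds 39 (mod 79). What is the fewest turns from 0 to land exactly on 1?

39·77 = 3003 = 38·79 + 1, so 39⁻¹ ≡ 77 (mod 79).

77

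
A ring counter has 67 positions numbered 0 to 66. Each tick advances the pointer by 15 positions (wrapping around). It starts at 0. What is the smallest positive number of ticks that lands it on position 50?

15⁻¹ ≡ 9 (mod 67) because 15·9 = 135 = 2·67 + 1.
Multiplying both sides by 9: x ≡ 9·50 = 450 ≡ 48 (mod 67).
Check: 15·48 = 720 = 10·67 + 50.

48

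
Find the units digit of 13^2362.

9

Powers of 3 mod 10 repeat with period 4: 3, 9, 7, 1.
2362 mod 4 = 2, so the last digit matches 3^2 = 9.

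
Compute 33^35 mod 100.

57

Successive squares of 33 mod 100: 33^1≡33, 33^2≡89, 33^4≡21, 33^8≡41, 33^16≡81, 33^32≡61.
Since 35 = 1 + 2 + 32 in binary, 33^35 ≡ 33·89·61 ≡ 57 (mod 100).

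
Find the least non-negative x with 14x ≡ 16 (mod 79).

35

14⁻¹ ≡ 17 (mod 79) because 14·17 = 238 = 3·79 + 1.
So x ≡ 17·16 = 272 ≡ 35 (mod 79).
Check: 14·35 = 490 = 6·79 + 16.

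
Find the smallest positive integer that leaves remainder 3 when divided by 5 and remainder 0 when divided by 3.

x ≡ 0 (mod 3) gives x ∈ {0, 3}.
The first of these with x mod 5 = 3 is 3.

3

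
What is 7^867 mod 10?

3

The units digit of 7^n cycles with period 4: 7, 9, 3, 1, …
867 mod 4 = 3, so the last digit matches 7^3 = 3.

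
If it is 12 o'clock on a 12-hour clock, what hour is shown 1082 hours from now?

1082 − 90·12 = 2, so 1082 ≡ 2 (mod 12).
12 + 2 → 2 on a 12-hour dial.

2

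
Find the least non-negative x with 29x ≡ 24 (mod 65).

21

The inverse of 29 mod 65 is 9 (since 29·9 = 261 ≡ 1).
Multiplying both sides by 9: x ≡ 9·24 = 216 ≡ 21 (mod 65).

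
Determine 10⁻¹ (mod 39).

39 = 3·10 + 9
10 = 1·9 + 1
9 = 9·1 + 0
Back-substituting gives 10·4 ≡ 1 (mod 39).

4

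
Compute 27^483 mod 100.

Square-and-reduce mod 100: 27^1≡27, 27^2≡29, 27^4≡41, 27^8≡81, 27^16≡61, 27^32≡21, 27^64≡41, 27^128≡81, 27^256≡61.
Since 483 = 1 + 2 + 32 + 64 + 128 + 256 in binary, 27^483 ≡ 27·29·21·41·81·61 ≡ 83 (mod 100).

83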